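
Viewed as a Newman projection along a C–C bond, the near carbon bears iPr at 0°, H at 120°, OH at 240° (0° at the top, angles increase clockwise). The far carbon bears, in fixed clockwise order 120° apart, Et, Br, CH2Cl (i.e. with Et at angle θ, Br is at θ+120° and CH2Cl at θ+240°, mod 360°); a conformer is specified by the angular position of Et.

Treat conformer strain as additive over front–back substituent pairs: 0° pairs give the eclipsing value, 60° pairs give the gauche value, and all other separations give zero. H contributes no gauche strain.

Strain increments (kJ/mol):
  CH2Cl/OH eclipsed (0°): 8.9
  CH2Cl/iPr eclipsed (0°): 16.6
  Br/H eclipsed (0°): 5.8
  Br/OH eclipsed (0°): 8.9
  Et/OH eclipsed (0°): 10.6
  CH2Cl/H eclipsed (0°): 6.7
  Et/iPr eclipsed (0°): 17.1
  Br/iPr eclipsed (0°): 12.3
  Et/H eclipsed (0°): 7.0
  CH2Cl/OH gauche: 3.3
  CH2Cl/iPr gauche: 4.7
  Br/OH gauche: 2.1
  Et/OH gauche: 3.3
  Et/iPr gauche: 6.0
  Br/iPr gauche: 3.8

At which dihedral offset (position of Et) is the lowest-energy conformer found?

180°

Et at 0° (eclipsed): iPr(0°)/Et(0°) eclipsed 17.1; H(120°)/Br(120°) eclipsed 5.8; OH(240°)/CH2Cl(240°) eclipsed 8.9 → 31.8 kJ/mol.
Et at 60° (staggered): iPr(0°)/Et(60°) gauche 6.0; iPr(0°)/CH2Cl(300°) gauche 4.7; OH(240°)/Br(180°) gauche 2.1; OH(240°)/CH2Cl(300°) gauche 3.3 → 16.1 kJ/mol.
Et at 120° (eclipsed): iPr(0°)/CH2Cl(0°) eclipsed 16.6; H(120°)/Et(120°) eclipsed 7.0; OH(240°)/Br(240°) eclipsed 8.9 → 32.5 kJ/mol.
Et at 180° (staggered): iPr(0°)/Br(300°) gauche 3.8; iPr(0°)/CH2Cl(60°) gauche 4.7; OH(240°)/Et(180°) gauche 3.3; OH(240°)/Br(300°) gauche 2.1 → 13.9 kJ/mol.
Et at 240° (eclipsed): iPr(0°)/Br(0°) eclipsed 12.3; H(120°)/CH2Cl(120°) eclipsed 6.7; OH(240°)/Et(240°) eclipsed 10.6 → 29.6 kJ/mol.
Et at 300° (staggered): iPr(0°)/Et(300°) gauche 6.0; iPr(0°)/Br(60°) gauche 3.8; OH(240°)/Et(300°) gauche 3.3; OH(240°)/CH2Cl(180°) gauche 3.3 → 16.4 kJ/mol.
The minimum (13.9 kJ/mol) occurs with Et at 180°.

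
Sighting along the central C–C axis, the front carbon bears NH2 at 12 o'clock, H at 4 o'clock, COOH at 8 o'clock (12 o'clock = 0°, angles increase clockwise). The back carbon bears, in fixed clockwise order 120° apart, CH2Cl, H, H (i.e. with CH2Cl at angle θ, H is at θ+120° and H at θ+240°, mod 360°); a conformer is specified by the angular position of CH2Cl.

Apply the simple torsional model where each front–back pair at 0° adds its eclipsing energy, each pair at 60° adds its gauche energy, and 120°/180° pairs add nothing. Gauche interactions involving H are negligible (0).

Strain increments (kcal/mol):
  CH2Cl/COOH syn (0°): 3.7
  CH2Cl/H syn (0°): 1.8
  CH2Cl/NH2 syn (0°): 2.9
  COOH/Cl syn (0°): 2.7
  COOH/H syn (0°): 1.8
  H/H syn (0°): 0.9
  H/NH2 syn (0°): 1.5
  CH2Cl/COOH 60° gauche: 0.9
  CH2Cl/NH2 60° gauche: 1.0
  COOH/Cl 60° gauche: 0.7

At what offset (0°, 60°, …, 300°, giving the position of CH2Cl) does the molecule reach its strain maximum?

240°

CH2Cl at 0° (eclipsed): NH2–CH2Cl eclipsed, H–H eclipsed, COOH–H eclipsed; 2.9 + 0.9 + 1.8 = 5.6 kcal/mol.
CH2Cl at 60° (staggered): NH2–CH2Cl gauche; 1.0 = 1.0 kcal/mol.
CH2Cl at 120° (eclipsed): NH2–H eclipsed, H–CH2Cl eclipsed, COOH–H eclipsed; 1.5 + 1.8 + 1.8 = 5.1 kcal/mol.
CH2Cl at 180° (staggered): COOH–CH2Cl gauche; 0.9 = 0.9 kcal/mol.
CH2Cl at 240° (eclipsed): NH2–H eclipsed, H–H eclipsed, COOH–CH2Cl eclipsed; 1.5 + 0.9 + 3.7 = 6.1 kcal/mol.
CH2Cl at 300° (staggered): NH2–CH2Cl gauche, COOH–CH2Cl gauche; 1.0 + 0.9 = 1.9 kcal/mol.
The maximum (6.1 kcal/mol) occurs with CH2Cl at 240°.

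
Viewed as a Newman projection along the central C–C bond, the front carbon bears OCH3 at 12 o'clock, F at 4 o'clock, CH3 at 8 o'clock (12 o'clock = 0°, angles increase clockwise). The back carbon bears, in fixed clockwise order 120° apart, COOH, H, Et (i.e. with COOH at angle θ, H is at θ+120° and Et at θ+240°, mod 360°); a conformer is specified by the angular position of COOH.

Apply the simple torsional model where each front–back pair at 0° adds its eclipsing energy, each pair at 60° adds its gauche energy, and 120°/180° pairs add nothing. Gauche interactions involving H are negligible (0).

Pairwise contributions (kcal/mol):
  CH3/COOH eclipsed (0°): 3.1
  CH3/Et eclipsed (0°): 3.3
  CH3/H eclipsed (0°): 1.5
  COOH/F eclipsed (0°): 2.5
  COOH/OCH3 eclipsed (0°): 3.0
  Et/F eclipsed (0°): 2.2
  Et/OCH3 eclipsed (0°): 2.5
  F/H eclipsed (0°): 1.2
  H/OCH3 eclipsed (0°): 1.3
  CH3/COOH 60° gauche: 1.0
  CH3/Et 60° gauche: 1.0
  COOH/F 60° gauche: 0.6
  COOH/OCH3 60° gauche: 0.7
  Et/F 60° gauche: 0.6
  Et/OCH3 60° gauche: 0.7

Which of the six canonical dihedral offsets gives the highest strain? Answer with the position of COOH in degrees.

0°

COOH at 0° (eclipsed): OCH3(0°)/COOH(0°) eclipsed 3.0; F(120°)/H(120°) eclipsed 1.2; CH3(240°)/Et(240°) eclipsed 3.3 → 7.5 kcal/mol.
COOH at 60° (staggered): OCH3(0°)/COOH(60°) gauche 0.7; OCH3(0°)/Et(300°) gauche 0.7; F(120°)/COOH(60°) gauche 0.6; CH3(240°)/Et(300°) gauche 1.0 → 3.0 kcal/mol.
COOH at 120° (eclipsed): OCH3(0°)/Et(0°) eclipsed 2.5; F(120°)/COOH(120°) eclipsed 2.5; CH3(240°)/H(240°) eclipsed 1.5 → 6.5 kcal/mol.
COOH at 180° (staggered): OCH3(0°)/Et(60°) gauche 0.7; F(120°)/COOH(180°) gauche 0.6; F(120°)/Et(60°) gauche 0.6; CH3(240°)/COOH(180°) gauche 1.0 → 2.9 kcal/mol.
COOH at 240° (eclipsed): OCH3(0°)/H(0°) eclipsed 1.3; F(120°)/Et(120°) eclipsed 2.2; CH3(240°)/COOH(240°) eclipsed 3.1 → 6.6 kcal/mol.
COOH at 300° (staggered): OCH3(0°)/COOH(300°) gauche 0.7; F(120°)/Et(180°) gauche 0.6; CH3(240°)/COOH(300°) gauche 1.0; CH3(240°)/Et(180°) gauche 1.0 → 3.3 kcal/mol.
The maximum (7.5 kcal/mol) occurs with COOH at 0°.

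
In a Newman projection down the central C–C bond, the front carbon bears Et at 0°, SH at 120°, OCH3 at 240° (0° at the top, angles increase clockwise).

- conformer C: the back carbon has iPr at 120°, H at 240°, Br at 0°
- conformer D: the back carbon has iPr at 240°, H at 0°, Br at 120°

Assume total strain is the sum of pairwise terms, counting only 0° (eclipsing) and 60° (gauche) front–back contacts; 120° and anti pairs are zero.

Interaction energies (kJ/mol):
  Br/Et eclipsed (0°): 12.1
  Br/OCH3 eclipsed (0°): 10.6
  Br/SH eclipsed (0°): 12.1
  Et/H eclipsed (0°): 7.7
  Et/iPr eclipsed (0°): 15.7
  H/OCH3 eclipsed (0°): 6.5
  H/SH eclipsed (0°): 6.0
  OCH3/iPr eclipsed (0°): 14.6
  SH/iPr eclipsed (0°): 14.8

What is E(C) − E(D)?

-1.0 kJ/mol

C (eclipsed): Et(0°)/Br(0°) eclipsed 12.1; SH(120°)/iPr(120°) eclipsed 14.8; OCH3(240°)/H(240°) eclipsed 6.5 → 33.4 kJ/mol.
D (eclipsed): Et(0°)/H(0°) eclipsed 7.7; SH(120°)/Br(120°) eclipsed 12.1; OCH3(240°)/iPr(240°) eclipsed 14.6 → 34.4 kJ/mol.
E(C) − E(D) = 33.4 − 34.4 = -1.0 kJ/mol.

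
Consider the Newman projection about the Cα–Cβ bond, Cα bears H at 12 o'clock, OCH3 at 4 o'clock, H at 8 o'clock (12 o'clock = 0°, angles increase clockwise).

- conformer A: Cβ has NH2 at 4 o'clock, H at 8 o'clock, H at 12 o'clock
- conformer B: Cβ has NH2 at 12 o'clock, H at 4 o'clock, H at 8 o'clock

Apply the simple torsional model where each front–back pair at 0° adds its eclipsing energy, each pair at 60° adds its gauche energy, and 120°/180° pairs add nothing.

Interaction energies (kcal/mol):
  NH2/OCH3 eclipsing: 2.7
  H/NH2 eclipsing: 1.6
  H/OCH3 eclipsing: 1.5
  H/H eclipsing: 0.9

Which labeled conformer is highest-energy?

A (eclipsed): H–H eclipsed, OCH3–NH2 eclipsed, H–H eclipsed; 0.9 + 2.7 + 0.9 = 4.5 kcal/mol.
B (eclipsed): H–NH2 eclipsed, OCH3–H eclipsed, H–H eclipsed; 1.6 + 1.5 + 0.9 = 4.0 kcal/mol.
A has the highest total (4.5 kcal/mol).

A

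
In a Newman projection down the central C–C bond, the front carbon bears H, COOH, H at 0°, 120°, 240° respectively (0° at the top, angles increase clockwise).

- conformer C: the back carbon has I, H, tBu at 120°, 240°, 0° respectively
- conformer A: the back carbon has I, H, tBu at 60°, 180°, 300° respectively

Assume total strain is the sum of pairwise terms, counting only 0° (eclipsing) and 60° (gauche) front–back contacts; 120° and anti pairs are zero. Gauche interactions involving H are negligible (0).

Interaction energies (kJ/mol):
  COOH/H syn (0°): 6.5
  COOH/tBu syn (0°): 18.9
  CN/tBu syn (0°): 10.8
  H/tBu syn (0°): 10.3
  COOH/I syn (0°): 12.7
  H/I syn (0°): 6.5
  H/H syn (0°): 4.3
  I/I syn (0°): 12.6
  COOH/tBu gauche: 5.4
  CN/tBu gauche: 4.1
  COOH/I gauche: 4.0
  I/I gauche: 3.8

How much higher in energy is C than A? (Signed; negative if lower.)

C (eclipsed): H(0°)/tBu(0°) eclipsed 10.3; COOH(120°)/I(120°) eclipsed 12.7; H(240°)/H(240°) eclipsed 4.3 → 27.3 kJ/mol.
A (staggered): COOH(120°)/I(60°) gauche 4.0 → 4.0 kJ/mol.
E(C) − E(A) = 27.3 − 4.0 = +23.3 kJ/mol.

+23.3 kJ/mol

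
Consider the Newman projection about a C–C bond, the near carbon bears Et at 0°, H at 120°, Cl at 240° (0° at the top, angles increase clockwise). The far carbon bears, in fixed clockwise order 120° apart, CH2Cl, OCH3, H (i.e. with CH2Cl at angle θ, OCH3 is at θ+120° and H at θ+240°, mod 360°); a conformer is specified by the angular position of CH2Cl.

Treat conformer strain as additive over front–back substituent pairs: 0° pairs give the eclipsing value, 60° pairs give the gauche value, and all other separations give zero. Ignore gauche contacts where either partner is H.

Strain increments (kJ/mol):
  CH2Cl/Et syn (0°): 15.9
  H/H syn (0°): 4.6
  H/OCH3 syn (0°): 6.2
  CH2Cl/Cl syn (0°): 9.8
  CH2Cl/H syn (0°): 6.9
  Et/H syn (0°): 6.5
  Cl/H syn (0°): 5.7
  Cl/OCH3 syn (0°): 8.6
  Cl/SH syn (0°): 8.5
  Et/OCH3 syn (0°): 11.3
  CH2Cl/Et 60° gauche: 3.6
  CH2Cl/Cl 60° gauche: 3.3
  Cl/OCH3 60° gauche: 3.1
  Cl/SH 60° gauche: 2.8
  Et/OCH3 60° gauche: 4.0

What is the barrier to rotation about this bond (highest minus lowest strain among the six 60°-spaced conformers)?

21.1 kJ/mol

CH2Cl at 0° (eclipsed): Et–CH2Cl eclipsed, H–OCH3 eclipsed, Cl–H eclipsed; 15.9 + 6.2 + 5.7 = 27.8 kJ/mol.
CH2Cl at 60° (staggered): Et–CH2Cl gauche, Cl–OCH3 gauche; 3.6 + 3.1 = 6.7 kJ/mol.
CH2Cl at 120° (eclipsed): Et–H eclipsed, H–CH2Cl eclipsed, Cl–OCH3 eclipsed; 6.5 + 6.9 + 8.6 = 22.0 kJ/mol.
CH2Cl at 180° (staggered): Et–OCH3 gauche, Cl–CH2Cl gauche, Cl–OCH3 gauche; 4.0 + 3.3 + 3.1 = 10.4 kJ/mol.
CH2Cl at 240° (eclipsed): Et–OCH3 eclipsed, H–H eclipsed, Cl–CH2Cl eclipsed; 11.3 + 4.6 + 9.8 = 25.7 kJ/mol.
CH2Cl at 300° (staggered): Et–CH2Cl gauche, Et–OCH3 gauche, Cl–CH2Cl gauche; 3.6 + 4.0 + 3.3 = 10.9 kJ/mol.
Max at 0° (27.8 kJ/mol), min at 60° (6.7 kJ/mol); barrier = 21.1 kJ/mol.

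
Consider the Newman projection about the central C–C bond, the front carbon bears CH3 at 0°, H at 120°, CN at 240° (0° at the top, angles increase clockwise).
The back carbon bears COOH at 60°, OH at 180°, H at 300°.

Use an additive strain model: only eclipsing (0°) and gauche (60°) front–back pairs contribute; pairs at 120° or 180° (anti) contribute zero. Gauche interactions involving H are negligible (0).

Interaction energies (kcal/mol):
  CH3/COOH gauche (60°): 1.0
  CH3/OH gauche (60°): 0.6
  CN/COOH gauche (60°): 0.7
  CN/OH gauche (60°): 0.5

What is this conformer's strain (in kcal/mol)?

This conformer (staggered): CH3–COOH gauche, CN–OH gauche; 1.0 + 0.5 = 1.5 kcal/mol.

1.5 kcal/mol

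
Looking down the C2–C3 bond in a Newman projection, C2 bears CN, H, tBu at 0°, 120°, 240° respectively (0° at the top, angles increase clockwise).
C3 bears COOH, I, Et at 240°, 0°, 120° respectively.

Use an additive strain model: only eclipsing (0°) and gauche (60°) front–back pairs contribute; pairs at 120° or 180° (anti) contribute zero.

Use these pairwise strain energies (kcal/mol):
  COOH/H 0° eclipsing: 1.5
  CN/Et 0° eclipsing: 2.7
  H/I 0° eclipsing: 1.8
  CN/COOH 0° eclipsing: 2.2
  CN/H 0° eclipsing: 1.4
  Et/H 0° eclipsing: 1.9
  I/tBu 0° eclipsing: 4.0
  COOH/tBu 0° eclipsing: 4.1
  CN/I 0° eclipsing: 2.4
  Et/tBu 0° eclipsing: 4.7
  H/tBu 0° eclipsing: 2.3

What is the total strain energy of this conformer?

8.4 kcal/mol

This conformer (eclipsed): CN(0°)/I(0°) eclipsed 2.4; H(120°)/Et(120°) eclipsed 1.9; tBu(240°)/COOH(240°) eclipsed 4.1 → 8.4 kcal/mol.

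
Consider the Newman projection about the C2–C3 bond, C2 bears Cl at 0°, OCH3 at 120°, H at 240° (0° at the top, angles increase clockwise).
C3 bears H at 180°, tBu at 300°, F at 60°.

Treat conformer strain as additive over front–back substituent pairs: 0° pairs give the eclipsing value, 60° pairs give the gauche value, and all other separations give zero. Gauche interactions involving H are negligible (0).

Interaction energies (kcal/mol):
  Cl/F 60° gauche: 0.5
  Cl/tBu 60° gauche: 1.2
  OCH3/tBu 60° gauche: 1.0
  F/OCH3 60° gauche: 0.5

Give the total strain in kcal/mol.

2.2 kcal/mol

This conformer (staggered): Cl(0°)/tBu(300°) gauche 1.2; Cl(0°)/F(60°) gauche 0.5; OCH3(120°)/F(60°) gauche 0.5 → 2.2 kcal/mol.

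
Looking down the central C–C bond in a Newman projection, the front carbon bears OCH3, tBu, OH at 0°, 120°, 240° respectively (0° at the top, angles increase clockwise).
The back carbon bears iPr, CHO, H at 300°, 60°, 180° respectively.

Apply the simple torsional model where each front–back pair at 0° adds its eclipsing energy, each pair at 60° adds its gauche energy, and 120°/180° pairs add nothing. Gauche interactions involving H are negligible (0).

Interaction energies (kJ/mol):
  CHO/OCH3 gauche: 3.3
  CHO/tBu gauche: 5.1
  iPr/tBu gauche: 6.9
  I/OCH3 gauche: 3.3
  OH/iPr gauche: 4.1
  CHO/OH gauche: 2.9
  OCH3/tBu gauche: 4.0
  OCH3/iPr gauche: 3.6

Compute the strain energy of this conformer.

This conformer (staggered): OCH3–iPr gauche, OCH3–CHO gauche, tBu–CHO gauche, OH–iPr gauche; 3.6 + 3.3 + 5.1 + 4.1 = 16.1 kJ/mol.

16.1 kJ/mol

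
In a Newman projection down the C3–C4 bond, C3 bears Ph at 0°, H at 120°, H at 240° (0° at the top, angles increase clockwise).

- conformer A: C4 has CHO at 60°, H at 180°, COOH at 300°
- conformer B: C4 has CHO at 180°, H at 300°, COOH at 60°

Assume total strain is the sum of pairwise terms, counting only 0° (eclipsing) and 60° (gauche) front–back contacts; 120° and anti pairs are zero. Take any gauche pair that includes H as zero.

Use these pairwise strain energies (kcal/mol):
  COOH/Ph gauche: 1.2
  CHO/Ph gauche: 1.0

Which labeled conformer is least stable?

A

A is staggered. Ph at 0° is gauche with CHO at 60° (1.0); Ph at 0° is gauche with COOH at 300° (1.2). Total 2.2 kcal/mol.
B is staggered. Ph at 0° is gauche with COOH at 60° (1.2). Total 1.2 kcal/mol.
A has the highest total (2.2 kcal/mol).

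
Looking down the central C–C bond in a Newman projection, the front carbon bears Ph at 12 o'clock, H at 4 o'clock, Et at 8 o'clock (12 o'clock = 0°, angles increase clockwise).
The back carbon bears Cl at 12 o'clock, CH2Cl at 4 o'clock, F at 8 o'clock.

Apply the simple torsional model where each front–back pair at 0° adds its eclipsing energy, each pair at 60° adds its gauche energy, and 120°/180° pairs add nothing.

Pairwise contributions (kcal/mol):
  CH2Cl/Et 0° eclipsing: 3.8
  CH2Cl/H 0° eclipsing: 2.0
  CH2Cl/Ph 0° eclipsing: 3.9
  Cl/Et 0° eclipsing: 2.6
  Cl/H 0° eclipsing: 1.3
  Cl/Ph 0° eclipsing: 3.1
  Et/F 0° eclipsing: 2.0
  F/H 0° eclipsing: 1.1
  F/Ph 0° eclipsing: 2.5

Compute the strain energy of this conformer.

7.1 kcal/mol

This conformer (eclipsed): Ph–Cl eclipsed, H–CH2Cl eclipsed, Et–F eclipsed; 3.1 + 2.0 + 2.0 = 7.1 kcal/mol.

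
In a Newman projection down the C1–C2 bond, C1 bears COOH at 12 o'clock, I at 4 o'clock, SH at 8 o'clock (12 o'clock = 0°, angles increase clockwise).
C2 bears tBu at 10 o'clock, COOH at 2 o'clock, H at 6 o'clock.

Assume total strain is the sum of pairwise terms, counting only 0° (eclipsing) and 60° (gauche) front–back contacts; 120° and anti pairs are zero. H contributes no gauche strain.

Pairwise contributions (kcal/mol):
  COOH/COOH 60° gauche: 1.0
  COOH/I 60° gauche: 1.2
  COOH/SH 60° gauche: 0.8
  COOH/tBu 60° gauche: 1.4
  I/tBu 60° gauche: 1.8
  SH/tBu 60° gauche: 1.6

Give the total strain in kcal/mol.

5.2 kcal/mol

This conformer (staggered): COOH(0°)/tBu(300°) gauche 1.4; COOH(0°)/COOH(60°) gauche 1.0; I(120°)/COOH(60°) gauche 1.2; SH(240°)/tBu(300°) gauche 1.6 → 5.2 kcal/mol.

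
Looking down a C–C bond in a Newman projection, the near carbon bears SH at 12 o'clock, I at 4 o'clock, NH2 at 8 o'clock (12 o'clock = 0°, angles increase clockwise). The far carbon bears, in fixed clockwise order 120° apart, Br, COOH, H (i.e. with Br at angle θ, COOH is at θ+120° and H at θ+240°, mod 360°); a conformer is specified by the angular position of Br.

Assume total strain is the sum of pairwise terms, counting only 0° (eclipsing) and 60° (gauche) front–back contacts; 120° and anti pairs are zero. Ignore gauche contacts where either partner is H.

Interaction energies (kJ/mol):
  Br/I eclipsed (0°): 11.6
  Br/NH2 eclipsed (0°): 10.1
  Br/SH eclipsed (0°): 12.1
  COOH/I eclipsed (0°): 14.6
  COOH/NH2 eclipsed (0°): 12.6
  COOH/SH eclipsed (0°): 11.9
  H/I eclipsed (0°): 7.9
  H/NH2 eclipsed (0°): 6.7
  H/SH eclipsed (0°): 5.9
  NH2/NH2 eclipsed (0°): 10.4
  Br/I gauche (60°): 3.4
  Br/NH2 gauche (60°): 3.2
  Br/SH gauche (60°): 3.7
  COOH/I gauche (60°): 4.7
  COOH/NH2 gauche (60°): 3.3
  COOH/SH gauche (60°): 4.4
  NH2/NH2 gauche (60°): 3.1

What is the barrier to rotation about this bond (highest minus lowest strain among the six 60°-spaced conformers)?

19.1 kJ/mol

Br at 0° (eclipsed): SH(0°)/Br(0°) eclipsed 12.1; I(120°)/COOH(120°) eclipsed 14.6; NH2(240°)/H(240°) eclipsed 6.7 → 33.4 kJ/mol.
Br at 60° (staggered): SH(0°)/Br(60°) gauche 3.7; I(120°)/Br(60°) gauche 3.4; I(120°)/COOH(180°) gauche 4.7; NH2(240°)/COOH(180°) gauche 3.3 → 15.1 kJ/mol.
Br at 120° (eclipsed): SH(0°)/H(0°) eclipsed 5.9; I(120°)/Br(120°) eclipsed 11.6; NH2(240°)/COOH(240°) eclipsed 12.6 → 30.1 kJ/mol.
Br at 180° (staggered): SH(0°)/COOH(300°) gauche 4.4; I(120°)/Br(180°) gauche 3.4; NH2(240°)/Br(180°) gauche 3.2; NH2(240°)/COOH(300°) gauche 3.3 → 14.3 kJ/mol.
Br at 240° (eclipsed): SH(0°)/COOH(0°) eclipsed 11.9; I(120°)/H(120°) eclipsed 7.9; NH2(240°)/Br(240°) eclipsed 10.1 → 29.9 kJ/mol.
Br at 300° (staggered): SH(0°)/Br(300°) gauche 3.7; SH(0°)/COOH(60°) gauche 4.4; I(120°)/COOH(60°) gauche 4.7; NH2(240°)/Br(300°) gauche 3.2 → 16.0 kJ/mol.
Max at 0° (33.4 kJ/mol), min at 180° (14.3 kJ/mol); barrier = 19.1 kJ/mol.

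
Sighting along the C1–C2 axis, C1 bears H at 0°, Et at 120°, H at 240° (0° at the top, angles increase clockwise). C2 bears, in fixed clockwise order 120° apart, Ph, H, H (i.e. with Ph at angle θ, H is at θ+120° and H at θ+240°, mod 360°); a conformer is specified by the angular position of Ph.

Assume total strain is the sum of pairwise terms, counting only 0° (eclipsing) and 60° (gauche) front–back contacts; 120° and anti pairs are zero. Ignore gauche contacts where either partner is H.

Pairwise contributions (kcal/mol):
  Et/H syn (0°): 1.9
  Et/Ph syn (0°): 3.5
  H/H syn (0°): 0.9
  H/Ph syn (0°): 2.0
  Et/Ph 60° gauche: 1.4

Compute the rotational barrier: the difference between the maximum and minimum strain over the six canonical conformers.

5.3 kcal/mol

Ph at 0° (eclipsed): H–Ph eclipsed, Et–H eclipsed, H–H eclipsed; 2.0 + 1.9 + 0.9 = 4.8 kcal/mol.
Ph at 60° (staggered): Et–Ph gauche; 1.4 = 1.4 kcal/mol.
Ph at 120° (eclipsed): H–H eclipsed, Et–Ph eclipsed, H–H eclipsed; 0.9 + 3.5 + 0.9 = 5.3 kcal/mol.
Ph at 180° (staggered): Et–Ph gauche; 1.4 = 1.4 kcal/mol.
Ph at 240° (eclipsed): H–H eclipsed, Et–H eclipsed, H–Ph eclipsed; 0.9 + 1.9 + 2.0 = 4.8 kcal/mol.
Ph at 300° (staggered): no non-H gauche contacts → 0.0 kcal/mol.
Max at 120° (5.3 kcal/mol), min at 300° (0.0 kcal/mol); barrier = 5.3 kcal/mol.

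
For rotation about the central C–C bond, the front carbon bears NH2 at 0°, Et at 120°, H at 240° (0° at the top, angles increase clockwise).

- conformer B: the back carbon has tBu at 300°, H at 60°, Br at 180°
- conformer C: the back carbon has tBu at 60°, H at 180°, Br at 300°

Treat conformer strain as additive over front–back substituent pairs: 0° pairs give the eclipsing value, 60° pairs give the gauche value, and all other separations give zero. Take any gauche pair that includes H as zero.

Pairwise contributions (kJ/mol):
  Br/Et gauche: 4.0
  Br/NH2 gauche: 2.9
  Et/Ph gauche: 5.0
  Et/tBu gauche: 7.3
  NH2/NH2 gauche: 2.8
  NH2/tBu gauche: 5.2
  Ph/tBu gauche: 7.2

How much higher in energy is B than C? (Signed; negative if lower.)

-6.2 kJ/mol

B is staggered. NH2 at 0° is gauche with tBu at 300° (5.2); Et at 120° is gauche with Br at 180° (4.0). Total 9.2 kJ/mol.
C is staggered. NH2 at 0° is gauche with tBu at 60° (5.2); NH2 at 0° is gauche with Br at 300° (2.9); Et at 120° is gauche with tBu at 60° (7.3). Total 15.4 kJ/mol.
E(B) − E(C) = 9.2 − 15.4 = -6.2 kJ/mol.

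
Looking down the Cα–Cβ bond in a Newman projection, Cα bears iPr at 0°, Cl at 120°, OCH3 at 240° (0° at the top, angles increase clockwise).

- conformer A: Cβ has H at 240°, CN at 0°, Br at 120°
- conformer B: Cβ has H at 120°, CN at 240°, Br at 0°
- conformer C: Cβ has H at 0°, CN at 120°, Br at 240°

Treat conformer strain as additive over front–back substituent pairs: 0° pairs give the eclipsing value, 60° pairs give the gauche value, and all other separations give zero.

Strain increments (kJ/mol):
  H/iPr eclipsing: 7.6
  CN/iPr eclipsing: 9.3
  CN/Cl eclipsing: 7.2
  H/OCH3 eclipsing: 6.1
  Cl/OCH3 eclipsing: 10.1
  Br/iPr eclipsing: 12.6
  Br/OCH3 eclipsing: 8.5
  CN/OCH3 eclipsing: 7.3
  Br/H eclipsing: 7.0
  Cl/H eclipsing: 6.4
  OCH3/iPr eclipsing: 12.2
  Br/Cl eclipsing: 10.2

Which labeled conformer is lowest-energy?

A (eclipsed): iPr–CN eclipsed, Cl–Br eclipsed, OCH3–H eclipsed; 9.3 + 10.2 + 6.1 = 25.6 kJ/mol.
B (eclipsed): iPr–Br eclipsed, Cl–H eclipsed, OCH3–CN eclipsed; 12.6 + 6.4 + 7.3 = 26.3 kJ/mol.
C (eclipsed): iPr–H eclipsed, Cl–CN eclipsed, OCH3–Br eclipsed; 7.6 + 7.2 + 8.5 = 23.3 kJ/mol.
C has the lowest total (23.3 kJ/mol).

C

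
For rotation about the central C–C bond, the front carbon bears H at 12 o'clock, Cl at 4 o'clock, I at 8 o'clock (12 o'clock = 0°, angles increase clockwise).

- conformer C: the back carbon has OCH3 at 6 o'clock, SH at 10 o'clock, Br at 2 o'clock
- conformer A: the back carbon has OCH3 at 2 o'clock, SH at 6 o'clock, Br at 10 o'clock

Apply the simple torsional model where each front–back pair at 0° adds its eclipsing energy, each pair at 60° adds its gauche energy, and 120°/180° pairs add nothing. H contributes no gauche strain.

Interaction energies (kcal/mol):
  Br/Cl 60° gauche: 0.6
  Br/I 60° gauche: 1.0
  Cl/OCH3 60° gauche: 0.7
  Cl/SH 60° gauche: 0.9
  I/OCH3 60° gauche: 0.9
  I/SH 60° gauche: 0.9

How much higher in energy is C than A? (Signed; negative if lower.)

-0.4 kcal/mol

C (staggered): Cl(120°)/OCH3(180°) gauche 0.7; Cl(120°)/Br(60°) gauche 0.6; I(240°)/OCH3(180°) gauche 0.9; I(240°)/SH(300°) gauche 0.9 → 3.1 kcal/mol.
A (staggered): Cl(120°)/OCH3(60°) gauche 0.7; Cl(120°)/SH(180°) gauche 0.9; I(240°)/SH(180°) gauche 0.9; I(240°)/Br(300°) gauche 1.0 → 3.5 kcal/mol.
E(C) − E(A) = 3.1 − 3.5 = -0.4 kcal/mol.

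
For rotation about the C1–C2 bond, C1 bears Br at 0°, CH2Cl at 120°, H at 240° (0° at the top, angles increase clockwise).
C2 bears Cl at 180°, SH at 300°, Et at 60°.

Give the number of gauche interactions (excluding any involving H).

4

Non-H gauche pairs: Br(0°)/SH(300°); Br(0°)/Et(60°); CH2Cl(120°)/Cl(180°); CH2Cl(120°)/Et(60°) — 4 interactions.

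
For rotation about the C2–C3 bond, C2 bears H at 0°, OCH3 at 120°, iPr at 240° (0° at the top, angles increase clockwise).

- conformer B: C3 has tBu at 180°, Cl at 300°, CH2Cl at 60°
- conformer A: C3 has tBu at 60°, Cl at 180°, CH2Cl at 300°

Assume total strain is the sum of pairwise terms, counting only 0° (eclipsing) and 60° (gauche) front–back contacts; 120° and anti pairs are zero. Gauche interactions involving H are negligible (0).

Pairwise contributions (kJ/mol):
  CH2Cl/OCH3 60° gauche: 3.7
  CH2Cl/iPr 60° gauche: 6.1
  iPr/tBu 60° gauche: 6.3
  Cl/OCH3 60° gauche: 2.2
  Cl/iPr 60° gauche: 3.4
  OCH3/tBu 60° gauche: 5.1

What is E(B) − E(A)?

B (staggered): OCH3–tBu gauche, OCH3–CH2Cl gauche, iPr–tBu gauche, iPr–Cl gauche; 5.1 + 3.7 + 6.3 + 3.4 = 18.5 kJ/mol.
A (staggered): OCH3–tBu gauche, OCH3–Cl gauche, iPr–Cl gauche, iPr–CH2Cl gauche; 5.1 + 2.2 + 3.4 + 6.1 = 16.8 kJ/mol.
E(B) − E(A) = 18.5 − 16.8 = +1.7 kJ/mol.

+1.7 kJ/mol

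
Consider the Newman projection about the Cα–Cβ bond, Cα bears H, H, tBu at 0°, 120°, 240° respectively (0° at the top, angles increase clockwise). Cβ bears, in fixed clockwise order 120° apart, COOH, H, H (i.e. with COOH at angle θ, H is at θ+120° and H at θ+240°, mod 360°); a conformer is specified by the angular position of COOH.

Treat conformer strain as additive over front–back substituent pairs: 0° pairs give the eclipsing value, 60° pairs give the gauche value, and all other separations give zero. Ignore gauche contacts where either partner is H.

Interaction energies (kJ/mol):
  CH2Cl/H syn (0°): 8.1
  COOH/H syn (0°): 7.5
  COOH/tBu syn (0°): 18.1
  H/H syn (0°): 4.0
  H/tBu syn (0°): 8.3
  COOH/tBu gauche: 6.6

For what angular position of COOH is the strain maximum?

240°

COOH at 0° (eclipsed): H(0°)/COOH(0°) eclipsed 7.5; H(120°)/H(120°) eclipsed 4.0; tBu(240°)/H(240°) eclipsed 8.3 → 19.8 kJ/mol.
COOH at 60° (staggered): no non-H gauche contacts → 0.0 kJ/mol.
COOH at 120° (eclipsed): H(0°)/H(0°) eclipsed 4.0; H(120°)/COOH(120°) eclipsed 7.5; tBu(240°)/H(240°) eclipsed 8.3 → 19.8 kJ/mol.
COOH at 180° (staggered): tBu(240°)/COOH(180°) gauche 6.6 → 6.6 kJ/mol.
COOH at 240° (eclipsed): H(0°)/H(0°) eclipsed 4.0; H(120°)/H(120°) eclipsed 4.0; tBu(240°)/COOH(240°) eclipsed 18.1 → 26.1 kJ/mol.
COOH at 300° (staggered): tBu(240°)/COOH(300°) gauche 6.6 → 6.6 kJ/mol.
The maximum (26.1 kJ/mol) occurs with COOH at 240°.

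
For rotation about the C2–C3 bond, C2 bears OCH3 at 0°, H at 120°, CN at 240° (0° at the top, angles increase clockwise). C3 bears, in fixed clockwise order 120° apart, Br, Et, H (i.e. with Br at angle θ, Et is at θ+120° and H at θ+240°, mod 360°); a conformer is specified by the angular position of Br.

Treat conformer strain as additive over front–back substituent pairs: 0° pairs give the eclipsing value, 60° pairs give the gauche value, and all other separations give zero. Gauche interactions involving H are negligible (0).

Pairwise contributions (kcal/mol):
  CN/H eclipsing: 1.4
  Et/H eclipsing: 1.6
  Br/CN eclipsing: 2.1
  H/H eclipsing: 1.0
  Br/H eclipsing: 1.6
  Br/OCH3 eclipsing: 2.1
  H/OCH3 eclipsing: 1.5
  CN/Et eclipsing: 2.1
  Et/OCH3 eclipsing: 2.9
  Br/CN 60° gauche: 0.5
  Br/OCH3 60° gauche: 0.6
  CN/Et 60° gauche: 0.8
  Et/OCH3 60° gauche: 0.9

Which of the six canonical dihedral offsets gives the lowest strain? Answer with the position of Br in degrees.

60°

Br at 0° (eclipsed): OCH3–Br eclipsed, H–Et eclipsed, CN–H eclipsed; 2.1 + 1.6 + 1.4 = 5.1 kcal/mol.
Br at 60° (staggered): OCH3–Br gauche, CN–Et gauche; 0.6 + 0.8 = 1.4 kcal/mol.
Br at 120° (eclipsed): OCH3–H eclipsed, H–Br eclipsed, CN–Et eclipsed; 1.5 + 1.6 + 2.1 = 5.2 kcal/mol.
Br at 180° (staggered): OCH3–Et gauche, CN–Br gauche, CN–Et gauche; 0.9 + 0.5 + 0.8 = 2.2 kcal/mol.
Br at 240° (eclipsed): OCH3–Et eclipsed, H–H eclipsed, CN–Br eclipsed; 2.9 + 1.0 + 2.1 = 6.0 kcal/mol.
Br at 300° (staggered): OCH3–Br gauche, OCH3–Et gauche, CN–Br gauche; 0.6 + 0.9 + 0.5 = 2.0 kcal/mol.
The minimum (1.4 kcal/mol) occurs with Br at 60°.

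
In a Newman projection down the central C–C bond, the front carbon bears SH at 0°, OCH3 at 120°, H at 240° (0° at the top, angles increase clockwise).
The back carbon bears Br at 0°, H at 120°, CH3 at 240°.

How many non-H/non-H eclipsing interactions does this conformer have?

Non-H eclipsing pairs: SH(0°)/Br(0°) — 1 interaction.

1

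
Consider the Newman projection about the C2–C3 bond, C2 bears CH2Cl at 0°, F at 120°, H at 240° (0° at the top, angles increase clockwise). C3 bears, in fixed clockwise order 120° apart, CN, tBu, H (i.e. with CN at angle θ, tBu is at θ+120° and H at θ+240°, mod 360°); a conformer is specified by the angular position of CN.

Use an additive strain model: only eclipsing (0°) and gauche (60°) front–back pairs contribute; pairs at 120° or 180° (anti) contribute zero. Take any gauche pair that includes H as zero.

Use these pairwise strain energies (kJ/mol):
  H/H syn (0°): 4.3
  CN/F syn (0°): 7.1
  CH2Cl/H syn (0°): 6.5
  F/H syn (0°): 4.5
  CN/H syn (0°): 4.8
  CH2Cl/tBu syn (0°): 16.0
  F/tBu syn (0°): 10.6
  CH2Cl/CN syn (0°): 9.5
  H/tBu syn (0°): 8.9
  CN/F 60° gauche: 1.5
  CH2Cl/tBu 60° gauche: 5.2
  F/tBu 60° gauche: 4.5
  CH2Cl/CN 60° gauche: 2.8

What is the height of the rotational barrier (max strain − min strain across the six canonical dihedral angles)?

18.6 kJ/mol

CN at 0° (eclipsed): CH2Cl(0°)/CN(0°) eclipsed 9.5; F(120°)/tBu(120°) eclipsed 10.6; H(240°)/H(240°) eclipsed 4.3 → 24.4 kJ/mol.
CN at 60° (staggered): CH2Cl(0°)/CN(60°) gauche 2.8; F(120°)/CN(60°) gauche 1.5; F(120°)/tBu(180°) gauche 4.5 → 8.8 kJ/mol.
CN at 120° (eclipsed): CH2Cl(0°)/H(0°) eclipsed 6.5; F(120°)/CN(120°) eclipsed 7.1; H(240°)/tBu(240°) eclipsed 8.9 → 22.5 kJ/mol.
CN at 180° (staggered): CH2Cl(0°)/tBu(300°) gauche 5.2; F(120°)/CN(180°) gauche 1.5 → 6.7 kJ/mol.
CN at 240° (eclipsed): CH2Cl(0°)/tBu(0°) eclipsed 16.0; F(120°)/H(120°) eclipsed 4.5; H(240°)/CN(240°) eclipsed 4.8 → 25.3 kJ/mol.
CN at 300° (staggered): CH2Cl(0°)/CN(300°) gauche 2.8; CH2Cl(0°)/tBu(60°) gauche 5.2; F(120°)/tBu(60°) gauche 4.5 → 12.5 kJ/mol.
Max at 240° (25.3 kJ/mol), min at 180° (6.7 kJ/mol); barrier = 18.6 kJ/mol.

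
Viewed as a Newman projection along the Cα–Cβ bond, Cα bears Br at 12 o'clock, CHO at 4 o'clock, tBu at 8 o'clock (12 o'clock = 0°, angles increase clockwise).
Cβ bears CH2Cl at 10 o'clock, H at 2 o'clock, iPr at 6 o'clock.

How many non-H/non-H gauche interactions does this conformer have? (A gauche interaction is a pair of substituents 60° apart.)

Non-H gauche pairs: Br(0°)/CH2Cl(300°); CHO(120°)/iPr(180°); tBu(240°)/CH2Cl(300°); tBu(240°)/iPr(180°) — 4 interactions.

4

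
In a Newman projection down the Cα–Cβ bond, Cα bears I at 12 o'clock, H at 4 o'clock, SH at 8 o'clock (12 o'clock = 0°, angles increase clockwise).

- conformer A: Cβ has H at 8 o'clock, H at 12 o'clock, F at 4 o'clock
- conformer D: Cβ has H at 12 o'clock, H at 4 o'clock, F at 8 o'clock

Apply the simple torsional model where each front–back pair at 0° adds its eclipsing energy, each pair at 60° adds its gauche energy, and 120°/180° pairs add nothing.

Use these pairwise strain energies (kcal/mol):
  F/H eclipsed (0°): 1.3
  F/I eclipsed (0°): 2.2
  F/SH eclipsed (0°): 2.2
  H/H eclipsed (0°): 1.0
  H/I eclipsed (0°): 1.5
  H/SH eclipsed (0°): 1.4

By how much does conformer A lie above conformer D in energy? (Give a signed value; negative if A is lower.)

A (eclipsed): I(0°)/H(0°) eclipsed 1.5; H(120°)/F(120°) eclipsed 1.3; SH(240°)/H(240°) eclipsed 1.4 → 4.2 kcal/mol.
D (eclipsed): I(0°)/H(0°) eclipsed 1.5; H(120°)/H(120°) eclipsed 1.0; SH(240°)/F(240°) eclipsed 2.2 → 4.7 kcal/mol.
E(A) − E(D) = 4.2 − 4.7 = -0.5 kcal/mol.

-0.5 kcal/mol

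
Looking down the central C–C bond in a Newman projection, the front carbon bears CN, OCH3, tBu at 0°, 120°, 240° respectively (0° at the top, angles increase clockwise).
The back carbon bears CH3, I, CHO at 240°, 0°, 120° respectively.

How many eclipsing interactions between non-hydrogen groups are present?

3

Non-H eclipsing pairs: CN(0°)/I(0°); OCH3(120°)/CHO(120°); tBu(240°)/CH3(240°) — 3 interactions.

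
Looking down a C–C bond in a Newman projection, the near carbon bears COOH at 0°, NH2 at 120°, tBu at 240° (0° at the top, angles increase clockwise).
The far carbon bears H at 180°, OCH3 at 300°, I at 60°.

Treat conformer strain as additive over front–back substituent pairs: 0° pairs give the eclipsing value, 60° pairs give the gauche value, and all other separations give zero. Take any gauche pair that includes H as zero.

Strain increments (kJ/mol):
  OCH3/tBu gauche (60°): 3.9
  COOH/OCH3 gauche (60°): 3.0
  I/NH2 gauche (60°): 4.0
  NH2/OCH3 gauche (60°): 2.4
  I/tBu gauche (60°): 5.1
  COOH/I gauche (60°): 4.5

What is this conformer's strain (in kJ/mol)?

This conformer (staggered): COOH(0°)/OCH3(300°) gauche 3.0; COOH(0°)/I(60°) gauche 4.5; NH2(120°)/I(60°) gauche 4.0; tBu(240°)/OCH3(300°) gauche 3.9 → 15.4 kJ/mol.

15.4 kJ/mol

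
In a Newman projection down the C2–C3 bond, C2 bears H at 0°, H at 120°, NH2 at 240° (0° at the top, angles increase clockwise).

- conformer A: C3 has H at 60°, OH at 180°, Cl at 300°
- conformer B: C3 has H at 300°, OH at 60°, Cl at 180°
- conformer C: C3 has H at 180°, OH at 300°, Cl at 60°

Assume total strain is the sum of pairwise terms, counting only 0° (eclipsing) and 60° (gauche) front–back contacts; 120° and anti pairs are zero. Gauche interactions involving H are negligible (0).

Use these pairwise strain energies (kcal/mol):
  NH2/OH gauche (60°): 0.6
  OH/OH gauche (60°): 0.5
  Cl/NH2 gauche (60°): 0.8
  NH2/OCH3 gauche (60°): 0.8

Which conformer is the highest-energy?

A

A is staggered. NH2 at 240° is gauche with OH at 180° (0.6); NH2 at 240° is gauche with Cl at 300° (0.8). Total 1.4 kcal/mol.
B is staggered. NH2 at 240° is gauche with Cl at 180° (0.8). Total 0.8 kcal/mol.
C is staggered. NH2 at 240° is gauche with OH at 300° (0.6). Total 0.6 kcal/mol.
A has the highest total (1.4 kcal/mol).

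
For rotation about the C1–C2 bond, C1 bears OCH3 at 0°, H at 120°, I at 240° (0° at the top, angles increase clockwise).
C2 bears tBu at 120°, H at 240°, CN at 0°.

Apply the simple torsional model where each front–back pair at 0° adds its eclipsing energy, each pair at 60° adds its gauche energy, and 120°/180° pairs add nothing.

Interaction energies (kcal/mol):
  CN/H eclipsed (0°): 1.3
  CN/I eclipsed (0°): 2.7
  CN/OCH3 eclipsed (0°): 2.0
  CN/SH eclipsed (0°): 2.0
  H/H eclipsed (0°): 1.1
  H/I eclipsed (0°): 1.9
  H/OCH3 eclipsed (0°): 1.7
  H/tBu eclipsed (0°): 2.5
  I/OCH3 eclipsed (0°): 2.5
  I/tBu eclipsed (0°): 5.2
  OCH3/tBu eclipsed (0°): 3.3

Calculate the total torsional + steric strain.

This conformer is eclipsed. OCH3 at 0° is eclipsed with CN at 0° (2.0); H at 120° is eclipsed with tBu at 120° (2.5); I at 240° is eclipsed with H at 240° (1.9). Total 6.4 kcal/mol.

6.4 kcal/mol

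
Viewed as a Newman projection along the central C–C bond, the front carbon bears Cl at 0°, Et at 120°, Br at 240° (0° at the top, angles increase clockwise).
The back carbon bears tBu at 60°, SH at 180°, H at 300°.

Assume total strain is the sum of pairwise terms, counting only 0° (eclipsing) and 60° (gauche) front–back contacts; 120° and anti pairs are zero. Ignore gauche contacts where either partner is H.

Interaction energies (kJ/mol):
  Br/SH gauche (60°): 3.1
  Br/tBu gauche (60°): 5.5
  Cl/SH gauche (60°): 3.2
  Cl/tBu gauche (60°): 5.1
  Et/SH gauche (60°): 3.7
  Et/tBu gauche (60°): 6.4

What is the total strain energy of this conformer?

18.3 kJ/mol

This conformer (staggered): Cl(0°)/tBu(60°) gauche 5.1; Et(120°)/tBu(60°) gauche 6.4; Et(120°)/SH(180°) gauche 3.7; Br(240°)/SH(180°) gauche 3.1 → 18.3 kJ/mol.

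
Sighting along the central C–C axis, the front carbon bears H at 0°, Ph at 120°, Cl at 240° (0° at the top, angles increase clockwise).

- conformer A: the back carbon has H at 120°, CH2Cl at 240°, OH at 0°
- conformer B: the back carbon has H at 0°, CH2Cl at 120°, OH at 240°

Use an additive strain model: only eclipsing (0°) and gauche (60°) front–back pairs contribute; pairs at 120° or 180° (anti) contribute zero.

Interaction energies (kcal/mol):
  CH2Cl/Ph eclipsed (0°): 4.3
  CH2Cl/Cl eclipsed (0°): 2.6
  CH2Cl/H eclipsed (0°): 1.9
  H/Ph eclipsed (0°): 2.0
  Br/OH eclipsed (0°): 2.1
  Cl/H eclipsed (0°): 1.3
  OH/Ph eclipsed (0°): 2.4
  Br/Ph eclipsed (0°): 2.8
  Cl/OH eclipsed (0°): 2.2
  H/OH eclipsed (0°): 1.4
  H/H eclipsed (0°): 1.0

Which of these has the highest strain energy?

B

A is eclipsed. H at 0° is eclipsed with OH at 0° (1.4); Ph at 120° is eclipsed with H at 120° (2.0); Cl at 240° is eclipsed with CH2Cl at 240° (2.6). Total 6.0 kcal/mol.
B is eclipsed. H at 0° is eclipsed with H at 0° (1.0); Ph at 120° is eclipsed with CH2Cl at 120° (4.3); Cl at 240° is eclipsed with OH at 240° (2.2). Total 7.5 kcal/mol.
B has the highest total (7.5 kcal/mol).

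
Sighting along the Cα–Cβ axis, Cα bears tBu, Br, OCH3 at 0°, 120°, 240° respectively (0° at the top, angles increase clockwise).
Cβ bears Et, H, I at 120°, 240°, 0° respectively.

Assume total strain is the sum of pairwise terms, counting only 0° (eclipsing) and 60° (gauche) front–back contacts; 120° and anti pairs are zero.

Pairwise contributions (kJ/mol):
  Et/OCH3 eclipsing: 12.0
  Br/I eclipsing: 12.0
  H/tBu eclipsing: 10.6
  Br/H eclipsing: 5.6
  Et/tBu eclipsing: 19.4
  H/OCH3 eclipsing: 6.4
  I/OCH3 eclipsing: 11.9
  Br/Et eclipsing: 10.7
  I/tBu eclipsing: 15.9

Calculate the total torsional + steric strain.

33.0 kJ/mol

This conformer (eclipsed): tBu–I eclipsed, Br–Et eclipsed, OCH3–H eclipsed; 15.9 + 10.7 + 6.4 = 33.0 kJ/mol.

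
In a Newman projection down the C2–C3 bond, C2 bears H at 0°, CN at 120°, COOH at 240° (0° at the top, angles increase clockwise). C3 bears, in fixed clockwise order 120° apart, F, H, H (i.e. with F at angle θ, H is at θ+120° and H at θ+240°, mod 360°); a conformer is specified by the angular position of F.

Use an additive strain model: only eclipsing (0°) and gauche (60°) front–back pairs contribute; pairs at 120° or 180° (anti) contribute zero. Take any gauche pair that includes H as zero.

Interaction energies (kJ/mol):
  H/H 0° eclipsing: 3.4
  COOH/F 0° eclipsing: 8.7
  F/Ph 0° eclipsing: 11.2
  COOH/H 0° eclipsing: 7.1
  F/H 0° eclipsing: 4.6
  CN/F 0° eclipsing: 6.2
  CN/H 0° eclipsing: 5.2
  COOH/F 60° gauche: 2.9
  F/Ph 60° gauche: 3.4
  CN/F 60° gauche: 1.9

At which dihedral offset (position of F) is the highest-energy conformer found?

240°

F at 0° is eclipsed. H at 0° is eclipsed with F at 0° (4.6); CN at 120° is eclipsed with H at 120° (5.2); COOH at 240° is eclipsed with H at 240° (7.1). Total 16.9 kJ/mol.
F at 60° is staggered. CN at 120° is gauche with F at 60° (1.9). Total 1.9 kJ/mol.
F at 120° is eclipsed. H at 0° is eclipsed with H at 0° (3.4); CN at 120° is eclipsed with F at 120° (6.2); COOH at 240° is eclipsed with H at 240° (7.1). Total 16.7 kJ/mol.
F at 180° is staggered. CN at 120° is gauche with F at 180° (1.9); COOH at 240° is gauche with F at 180° (2.9). Total 4.8 kJ/mol.
F at 240° is eclipsed. H at 0° is eclipsed with H at 0° (3.4); CN at 120° is eclipsed with H at 120° (5.2); COOH at 240° is eclipsed with F at 240° (8.7). Total 17.3 kJ/mol.
F at 300° is staggered. COOH at 240° is gauche with F at 300° (2.9). Total 2.9 kJ/mol.
The maximum (17.3 kJ/mol) occurs with F at 240°.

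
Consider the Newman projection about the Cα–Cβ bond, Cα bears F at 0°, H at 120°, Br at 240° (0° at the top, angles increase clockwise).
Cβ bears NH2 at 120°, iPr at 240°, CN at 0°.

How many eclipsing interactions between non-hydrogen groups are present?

Non-H eclipsing pairs: F(0°)/CN(0°); Br(240°)/iPr(240°) — 2 interactions.

2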